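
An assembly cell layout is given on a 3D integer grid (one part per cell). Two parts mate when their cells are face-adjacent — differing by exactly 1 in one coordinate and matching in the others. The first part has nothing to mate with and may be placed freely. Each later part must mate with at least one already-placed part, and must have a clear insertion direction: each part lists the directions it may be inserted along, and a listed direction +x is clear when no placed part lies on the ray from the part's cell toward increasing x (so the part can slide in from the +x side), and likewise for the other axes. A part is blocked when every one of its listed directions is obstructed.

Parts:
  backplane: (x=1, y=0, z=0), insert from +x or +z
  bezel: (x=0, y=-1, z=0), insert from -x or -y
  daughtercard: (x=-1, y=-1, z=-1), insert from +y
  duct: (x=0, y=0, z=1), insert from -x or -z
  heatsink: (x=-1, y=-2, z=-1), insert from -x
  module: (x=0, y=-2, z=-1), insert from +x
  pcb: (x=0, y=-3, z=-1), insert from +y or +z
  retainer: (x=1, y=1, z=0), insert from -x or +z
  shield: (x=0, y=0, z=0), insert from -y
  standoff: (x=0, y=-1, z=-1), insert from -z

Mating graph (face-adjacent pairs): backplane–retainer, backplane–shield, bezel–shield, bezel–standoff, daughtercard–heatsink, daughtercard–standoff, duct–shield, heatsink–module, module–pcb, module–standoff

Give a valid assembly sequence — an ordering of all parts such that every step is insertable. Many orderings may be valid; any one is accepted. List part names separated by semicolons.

1. shield@(0, 0, 0) [-y clear] — {shield}
2. backplane@(1, 0, 0) [+x clear] — {backplane, shield}
3. bezel@(0, -1, 0) [-x clear] — {backplane, bezel, shield}
4. standoff@(0, -1, -1) [-z clear] — {backplane, bezel, shield, standoff}
5. module@(0, -2, -1) [+x clear] — {backplane, bezel, module, shield, standoff}
6. daughtercard@(-1, -1, -1) [+y clear] — {backplane, bezel, daughtercard, module, shield, standoff}
7. duct@(0, 0, 1) [-x clear] — {backplane, bezel, daughtercard, duct, module, shield, standoff}
8. retainer@(1, 1, 0) [-x clear] — {backplane, bezel, daughtercard, duct, module, retainer, shield, standoff}
9. heatsink@(-1, -2, -1) [-x clear] — {backplane, bezel, daughtercard, duct, heatsink, module, retainer, shield, standoff}
10. pcb@(0, -3, -1) [+z clear] — {backplane, bezel, daughtercard, duct, heatsink, module, pcb, retainer, shield, standoff}

shield; backplane; bezel; standoff; module; daughtercard; duct; retainer; heatsink; pcb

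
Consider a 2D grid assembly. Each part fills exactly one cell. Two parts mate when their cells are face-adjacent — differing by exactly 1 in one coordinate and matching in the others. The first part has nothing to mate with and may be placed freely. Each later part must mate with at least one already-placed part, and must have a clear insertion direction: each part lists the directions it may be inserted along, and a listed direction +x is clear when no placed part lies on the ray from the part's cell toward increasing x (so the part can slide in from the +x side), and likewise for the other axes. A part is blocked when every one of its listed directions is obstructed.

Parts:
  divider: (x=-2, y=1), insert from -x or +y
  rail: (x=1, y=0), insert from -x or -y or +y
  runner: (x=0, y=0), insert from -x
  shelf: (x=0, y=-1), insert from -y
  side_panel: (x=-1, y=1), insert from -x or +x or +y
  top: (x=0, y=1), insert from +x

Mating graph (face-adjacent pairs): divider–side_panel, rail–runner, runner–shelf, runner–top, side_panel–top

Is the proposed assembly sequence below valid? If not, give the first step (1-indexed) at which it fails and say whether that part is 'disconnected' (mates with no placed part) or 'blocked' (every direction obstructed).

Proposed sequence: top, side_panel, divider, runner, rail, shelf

1. top@(0, 1) [+x clear] — {top}
2. side_panel@(-1, 1) [-x clear] — {side_panel, top}
3. divider@(-2, 1) [-x clear] — {divider, side_panel, top}
4. runner@(0, 0) [-x clear] — {divider, runner, side_panel, top}
5. rail@(1, 0) [-y clear] — {divider, rail, runner, side_panel, top}
6. shelf@(0, -1) [-y clear] — {divider, rail, runner, shelf, side_panel, top}

Valid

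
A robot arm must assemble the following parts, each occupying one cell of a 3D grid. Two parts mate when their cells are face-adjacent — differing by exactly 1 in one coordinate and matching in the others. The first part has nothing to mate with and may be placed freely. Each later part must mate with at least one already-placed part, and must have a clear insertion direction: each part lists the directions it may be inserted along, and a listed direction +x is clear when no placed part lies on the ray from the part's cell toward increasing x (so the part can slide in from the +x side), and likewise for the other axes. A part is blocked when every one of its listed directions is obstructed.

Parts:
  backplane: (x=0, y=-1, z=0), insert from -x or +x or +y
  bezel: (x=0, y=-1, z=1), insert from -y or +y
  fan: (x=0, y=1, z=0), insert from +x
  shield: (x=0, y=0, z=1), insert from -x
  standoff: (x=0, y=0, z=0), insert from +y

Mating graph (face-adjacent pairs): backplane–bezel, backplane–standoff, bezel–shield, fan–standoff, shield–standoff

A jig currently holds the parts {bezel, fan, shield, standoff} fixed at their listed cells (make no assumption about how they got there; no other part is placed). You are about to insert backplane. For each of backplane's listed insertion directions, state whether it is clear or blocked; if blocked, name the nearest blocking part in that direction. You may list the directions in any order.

+x: clear; +y: blocked by standoff; -x: clear

-x: ray from backplane(0, -1, 0) has no placed part ⇒ clear
+x: ray from backplane(0, -1, 0) has no placed part ⇒ clear
+y: nearest on ray is standoff@(0, 0, 0) ⇒ blocked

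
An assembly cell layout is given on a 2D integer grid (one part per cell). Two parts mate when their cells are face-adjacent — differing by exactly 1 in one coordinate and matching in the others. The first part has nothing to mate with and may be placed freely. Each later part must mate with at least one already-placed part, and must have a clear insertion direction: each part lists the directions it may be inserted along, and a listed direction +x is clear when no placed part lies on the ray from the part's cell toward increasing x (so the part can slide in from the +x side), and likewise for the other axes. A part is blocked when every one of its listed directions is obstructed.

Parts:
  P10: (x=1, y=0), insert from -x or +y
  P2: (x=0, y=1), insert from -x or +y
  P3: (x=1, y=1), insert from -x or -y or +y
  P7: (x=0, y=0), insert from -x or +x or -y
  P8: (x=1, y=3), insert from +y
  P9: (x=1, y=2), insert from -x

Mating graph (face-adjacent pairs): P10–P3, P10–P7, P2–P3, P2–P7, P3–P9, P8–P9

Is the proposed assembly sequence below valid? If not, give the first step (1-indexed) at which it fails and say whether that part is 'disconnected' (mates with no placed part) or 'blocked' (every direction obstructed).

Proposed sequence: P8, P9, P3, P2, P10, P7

Valid

1. P8@(1, 3) [+y clear] — {P8}
2. P9@(1, 2) [-x clear] — {P8, P9}
3. P3@(1, 1) [-x clear] — {P3, P8, P9}
4. P2@(0, 1) [-x clear] — {P2, P3, P8, P9}
5. P10@(1, 0) [-x clear] — {P10, P2, P3, P8, P9}
6. P7@(0, 0) [-x clear] — {P10, P2, P3, P7, P8, P9}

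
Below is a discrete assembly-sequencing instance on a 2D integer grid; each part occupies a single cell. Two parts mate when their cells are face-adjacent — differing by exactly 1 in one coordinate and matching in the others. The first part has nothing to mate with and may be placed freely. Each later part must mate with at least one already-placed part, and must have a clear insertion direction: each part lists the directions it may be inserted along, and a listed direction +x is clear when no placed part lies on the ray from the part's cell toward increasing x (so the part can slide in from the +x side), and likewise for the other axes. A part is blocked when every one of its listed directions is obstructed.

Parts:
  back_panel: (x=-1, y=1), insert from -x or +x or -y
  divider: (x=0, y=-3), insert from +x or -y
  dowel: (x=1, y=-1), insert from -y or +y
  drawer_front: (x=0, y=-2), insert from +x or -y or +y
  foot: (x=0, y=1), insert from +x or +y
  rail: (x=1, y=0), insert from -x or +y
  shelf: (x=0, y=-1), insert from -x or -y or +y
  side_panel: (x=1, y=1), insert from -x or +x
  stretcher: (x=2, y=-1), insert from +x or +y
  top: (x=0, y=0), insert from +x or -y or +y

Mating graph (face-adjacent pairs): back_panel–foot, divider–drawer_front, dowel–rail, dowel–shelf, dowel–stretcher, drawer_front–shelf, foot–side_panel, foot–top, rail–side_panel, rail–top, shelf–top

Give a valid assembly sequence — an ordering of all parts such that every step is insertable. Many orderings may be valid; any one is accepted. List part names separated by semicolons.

divider; drawer_front; shelf; top; dowel; stretcher; rail; side_panel; foot; back_panel

1. divider@(0, -3) [+x clear] — {divider}
2. drawer_front@(0, -2) [+x clear] — {divider, drawer_front}
3. shelf@(0, -1) [-x clear] — {divider, drawer_front, shelf}
4. top@(0, 0) [+x clear] — {divider, drawer_front, shelf, top}
5. dowel@(1, -1) [-y clear] — {divider, dowel, drawer_front, shelf, top}
6. stretcher@(2, -1) [+x clear] — {divider, dowel, drawer_front, shelf, stretcher, top}
7. rail@(1, 0) [+y clear] — {divider, dowel, drawer_front, rail, shelf, stretcher, top}
8. side_panel@(1, 1) [-x clear] — {divider, dowel, drawer_front, rail, shelf, side_panel, stretcher, top}
9. foot@(0, 1) [+y clear] — {divider, dowel, drawer_front, foot, rail, shelf, side_panel, stretcher, top}
10. back_panel@(-1, 1) [-x clear] — {back_panel, divider, dowel, drawer_front, foot, rail, shelf, side_panel, stretcher, top}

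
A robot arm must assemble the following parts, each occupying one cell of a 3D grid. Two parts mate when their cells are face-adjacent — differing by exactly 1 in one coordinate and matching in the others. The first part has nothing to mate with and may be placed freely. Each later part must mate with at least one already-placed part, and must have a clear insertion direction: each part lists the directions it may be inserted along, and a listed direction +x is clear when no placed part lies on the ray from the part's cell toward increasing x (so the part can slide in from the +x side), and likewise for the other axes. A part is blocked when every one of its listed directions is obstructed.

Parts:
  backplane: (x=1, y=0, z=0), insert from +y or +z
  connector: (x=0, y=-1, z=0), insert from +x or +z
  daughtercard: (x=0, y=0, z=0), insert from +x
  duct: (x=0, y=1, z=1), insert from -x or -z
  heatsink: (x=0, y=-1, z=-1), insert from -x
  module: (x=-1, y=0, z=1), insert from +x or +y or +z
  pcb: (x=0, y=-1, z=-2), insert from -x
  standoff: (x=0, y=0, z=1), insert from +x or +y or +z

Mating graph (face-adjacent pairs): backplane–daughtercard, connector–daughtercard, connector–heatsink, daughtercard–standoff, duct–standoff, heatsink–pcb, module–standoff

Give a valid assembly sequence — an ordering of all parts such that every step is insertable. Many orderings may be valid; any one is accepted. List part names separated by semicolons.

1. duct@(0, 1, 1) [-x clear] — {duct}
2. standoff@(0, 0, 1) [+x clear] — {duct, standoff}
3. daughtercard@(0, 0, 0) [+x clear] — {daughtercard, duct, standoff}
4. module@(-1, 0, 1) [+y clear] — {daughtercard, duct, module, standoff}
5. backplane@(1, 0, 0) [+y clear] — {backplane, daughtercard, duct, module, standoff}
6. connector@(0, -1, 0) [+x clear] — {backplane, connector, daughtercard, duct, module, standoff}
7. heatsink@(0, -1, -1) [-x clear] — {backplane, connector, daughtercard, duct, heatsink, module, standoff}
8. pcb@(0, -1, -2) [-x clear] — {backplane, connector, daughtercard, duct, heatsink, module, pcb, standoff}

duct; standoff; daughtercard; module; backplane; connector; heatsink; pcb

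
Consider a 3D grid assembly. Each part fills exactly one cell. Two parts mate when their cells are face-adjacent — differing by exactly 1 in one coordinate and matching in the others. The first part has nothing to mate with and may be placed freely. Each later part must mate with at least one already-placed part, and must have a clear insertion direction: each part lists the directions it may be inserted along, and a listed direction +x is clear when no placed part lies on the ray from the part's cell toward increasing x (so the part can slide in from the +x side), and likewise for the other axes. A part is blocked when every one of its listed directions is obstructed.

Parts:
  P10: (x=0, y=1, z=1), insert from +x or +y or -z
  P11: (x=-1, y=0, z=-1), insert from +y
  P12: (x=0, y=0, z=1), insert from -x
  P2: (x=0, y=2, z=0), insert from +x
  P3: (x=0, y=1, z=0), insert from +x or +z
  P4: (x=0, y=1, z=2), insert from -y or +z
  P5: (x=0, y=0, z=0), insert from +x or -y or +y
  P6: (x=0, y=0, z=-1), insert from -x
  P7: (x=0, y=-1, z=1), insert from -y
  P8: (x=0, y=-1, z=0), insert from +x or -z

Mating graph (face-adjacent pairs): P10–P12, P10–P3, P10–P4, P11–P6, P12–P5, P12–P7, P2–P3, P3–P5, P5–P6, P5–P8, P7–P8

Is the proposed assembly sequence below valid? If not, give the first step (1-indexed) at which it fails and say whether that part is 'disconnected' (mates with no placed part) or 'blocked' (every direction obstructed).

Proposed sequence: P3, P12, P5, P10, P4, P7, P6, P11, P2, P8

Invalid at step 2 (disconnected)

1. P3@(0, 1, 0) [+x clear] — {P3}
2. P12@(0, 0, 1) — no placed neighbour ⇒ disconnected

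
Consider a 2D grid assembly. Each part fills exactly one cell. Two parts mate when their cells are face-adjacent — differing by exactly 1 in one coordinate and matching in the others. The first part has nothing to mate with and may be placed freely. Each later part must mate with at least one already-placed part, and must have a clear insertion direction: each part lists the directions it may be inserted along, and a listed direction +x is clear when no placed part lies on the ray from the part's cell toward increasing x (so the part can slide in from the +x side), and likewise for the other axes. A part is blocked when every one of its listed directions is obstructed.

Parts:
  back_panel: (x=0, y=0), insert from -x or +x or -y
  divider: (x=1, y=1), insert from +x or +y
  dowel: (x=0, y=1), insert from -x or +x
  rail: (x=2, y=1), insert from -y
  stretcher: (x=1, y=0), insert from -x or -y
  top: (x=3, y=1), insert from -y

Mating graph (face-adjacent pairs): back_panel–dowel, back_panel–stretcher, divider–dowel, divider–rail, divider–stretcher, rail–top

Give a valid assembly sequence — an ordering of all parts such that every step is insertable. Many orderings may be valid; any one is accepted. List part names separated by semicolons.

back_panel; dowel; divider; rail; top; stretcher

1. back_panel@(0, 0) [-x clear] — {back_panel}
2. dowel@(0, 1) [-x clear] — {back_panel, dowel}
3. divider@(1, 1) [+x clear] — {back_panel, divider, dowel}
4. rail@(2, 1) [-y clear] — {back_panel, divider, dowel, rail}
5. top@(3, 1) [-y clear] — {back_panel, divider, dowel, rail, top}
6. stretcher@(1, 0) [-y clear] — {back_panel, divider, dowel, rail, stretcher, top}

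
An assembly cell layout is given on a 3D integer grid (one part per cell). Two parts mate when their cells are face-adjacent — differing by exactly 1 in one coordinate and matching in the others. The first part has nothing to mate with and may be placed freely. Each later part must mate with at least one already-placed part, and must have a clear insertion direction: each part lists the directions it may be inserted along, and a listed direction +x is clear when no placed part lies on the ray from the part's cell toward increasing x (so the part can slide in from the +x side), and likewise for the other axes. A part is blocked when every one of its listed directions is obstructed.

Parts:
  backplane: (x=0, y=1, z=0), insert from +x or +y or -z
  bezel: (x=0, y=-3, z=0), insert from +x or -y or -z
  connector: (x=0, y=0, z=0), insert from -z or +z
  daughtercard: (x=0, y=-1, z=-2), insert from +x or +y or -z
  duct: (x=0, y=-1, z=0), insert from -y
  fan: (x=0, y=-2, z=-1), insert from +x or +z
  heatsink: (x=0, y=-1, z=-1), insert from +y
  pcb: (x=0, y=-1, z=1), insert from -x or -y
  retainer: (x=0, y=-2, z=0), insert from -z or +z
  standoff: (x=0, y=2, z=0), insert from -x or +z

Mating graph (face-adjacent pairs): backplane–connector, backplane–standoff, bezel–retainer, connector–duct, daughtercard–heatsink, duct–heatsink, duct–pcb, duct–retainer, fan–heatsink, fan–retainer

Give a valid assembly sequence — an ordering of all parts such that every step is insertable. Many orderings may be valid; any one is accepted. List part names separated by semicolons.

1. pcb@(0, -1, 1) [-x clear] — {pcb}
2. duct@(0, -1, 0) [-y clear] — {duct, pcb}
3. retainer@(0, -2, 0) [-z clear] — {duct, pcb, retainer}
4. bezel@(0, -3, 0) [+x clear] — {bezel, duct, pcb, retainer}
5. heatsink@(0, -1, -1) [+y clear] — {bezel, duct, heatsink, pcb, retainer}
6. daughtercard@(0, -1, -2) [+x clear] — {bezel, daughtercard, duct, heatsink, pcb, retainer}
7. fan@(0, -2, -1) [+x clear] — {bezel, daughtercard, duct, fan, heatsink, pcb, retainer}
8. connector@(0, 0, 0) [-z clear] — {bezel, connector, daughtercard, duct, fan, heatsink, pcb, retainer}
9. backplane@(0, 1, 0) [+x clear] — {backplane, bezel, connector, daughtercard, duct, fan, heatsink, pcb, retainer}
10. standoff@(0, 2, 0) [-x clear] — {backplane, bezel, connector, daughtercard, duct, fan, heatsink, pcb, retainer, standoff}

pcb; duct; retainer; bezel; heatsink; daughtercard; fan; connector; backplane; standoff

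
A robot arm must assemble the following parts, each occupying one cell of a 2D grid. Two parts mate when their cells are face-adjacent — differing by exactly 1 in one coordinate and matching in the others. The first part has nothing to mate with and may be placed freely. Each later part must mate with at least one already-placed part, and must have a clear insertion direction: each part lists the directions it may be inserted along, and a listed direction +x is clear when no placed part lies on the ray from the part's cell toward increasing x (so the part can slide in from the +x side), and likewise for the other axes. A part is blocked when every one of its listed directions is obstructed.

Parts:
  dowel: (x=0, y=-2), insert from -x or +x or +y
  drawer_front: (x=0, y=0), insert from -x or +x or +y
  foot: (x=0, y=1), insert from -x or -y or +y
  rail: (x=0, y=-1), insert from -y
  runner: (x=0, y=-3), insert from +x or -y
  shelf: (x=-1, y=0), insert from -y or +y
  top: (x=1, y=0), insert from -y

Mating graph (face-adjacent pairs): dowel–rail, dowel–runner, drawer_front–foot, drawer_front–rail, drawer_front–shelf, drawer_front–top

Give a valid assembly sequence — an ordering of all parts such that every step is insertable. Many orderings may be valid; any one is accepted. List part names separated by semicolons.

1. rail@(0, -1) [-y clear] — {rail}
2. drawer_front@(0, 0) [-x clear] — {drawer_front, rail}
3. shelf@(-1, 0) [-y clear] — {drawer_front, rail, shelf}
4. dowel@(0, -2) [-x clear] — {dowel, drawer_front, rail, shelf}
5. top@(1, 0) [-y clear] — {dowel, drawer_front, rail, shelf, top}
6. runner@(0, -3) [+x clear] — {dowel, drawer_front, rail, runner, shelf, top}
7. foot@(0, 1) [-x clear] — {dowel, drawer_front, foot, rail, runner, shelf, top}

rail; drawer_front; shelf; dowel; top; runner; foot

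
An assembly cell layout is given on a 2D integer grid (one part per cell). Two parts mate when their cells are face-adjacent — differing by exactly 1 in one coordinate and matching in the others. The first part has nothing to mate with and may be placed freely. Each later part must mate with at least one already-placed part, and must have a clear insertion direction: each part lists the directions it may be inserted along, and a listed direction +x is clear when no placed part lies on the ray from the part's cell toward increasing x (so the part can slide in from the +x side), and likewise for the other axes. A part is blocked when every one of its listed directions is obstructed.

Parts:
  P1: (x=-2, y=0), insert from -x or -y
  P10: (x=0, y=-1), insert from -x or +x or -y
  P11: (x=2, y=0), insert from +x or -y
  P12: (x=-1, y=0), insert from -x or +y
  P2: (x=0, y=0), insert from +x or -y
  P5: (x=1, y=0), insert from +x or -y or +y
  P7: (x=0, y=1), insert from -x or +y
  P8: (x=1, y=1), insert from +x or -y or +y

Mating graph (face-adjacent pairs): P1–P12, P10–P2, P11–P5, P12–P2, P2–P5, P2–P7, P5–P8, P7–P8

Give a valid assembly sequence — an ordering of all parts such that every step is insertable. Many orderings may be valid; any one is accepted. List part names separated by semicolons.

P2; P5; P8; P11; P12; P10; P1; P7

1. P2@(0, 0) [+x clear] — {P2}
2. P5@(1, 0) [+x clear] — {P2, P5}
3. P8@(1, 1) [+x clear] — {P2, P5, P8}
4. P11@(2, 0) [+x clear] — {P11, P2, P5, P8}
5. P12@(-1, 0) [-x clear] — {P11, P12, P2, P5, P8}
6. P10@(0, -1) [-x clear] — {P10, P11, P12, P2, P5, P8}
7. P1@(-2, 0) [-x clear] — {P1, P10, P11, P12, P2, P5, P8}
8. P7@(0, 1) [-x clear] — {P1, P10, P11, P12, P2, P5, P7, P8}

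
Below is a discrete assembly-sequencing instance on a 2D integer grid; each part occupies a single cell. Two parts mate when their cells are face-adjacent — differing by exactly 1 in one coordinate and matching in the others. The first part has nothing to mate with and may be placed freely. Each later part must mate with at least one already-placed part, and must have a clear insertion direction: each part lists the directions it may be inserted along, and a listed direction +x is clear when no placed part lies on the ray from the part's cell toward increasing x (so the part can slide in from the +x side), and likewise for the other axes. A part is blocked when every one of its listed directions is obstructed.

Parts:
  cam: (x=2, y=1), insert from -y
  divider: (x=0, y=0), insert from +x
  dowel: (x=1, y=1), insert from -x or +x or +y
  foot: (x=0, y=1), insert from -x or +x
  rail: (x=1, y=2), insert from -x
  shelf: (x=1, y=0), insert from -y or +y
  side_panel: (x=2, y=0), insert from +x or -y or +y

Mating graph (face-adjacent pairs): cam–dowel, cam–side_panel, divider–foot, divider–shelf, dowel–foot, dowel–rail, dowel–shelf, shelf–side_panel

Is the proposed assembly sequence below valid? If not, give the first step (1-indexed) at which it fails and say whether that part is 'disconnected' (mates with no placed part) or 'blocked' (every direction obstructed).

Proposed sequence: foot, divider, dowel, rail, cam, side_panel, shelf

Valid

1. foot@(0, 1) [-x clear] — {foot}
2. divider@(0, 0) [+x clear] — {divider, foot}
3. dowel@(1, 1) [+x clear] — {divider, dowel, foot}
4. rail@(1, 2) [-x clear] — {divider, dowel, foot, rail}
5. cam@(2, 1) [-y clear] — {cam, divider, dowel, foot, rail}
6. side_panel@(2, 0) [+x clear] — {cam, divider, dowel, foot, rail, side_panel}
7. shelf@(1, 0) [-y clear] — {cam, divider, dowel, foot, rail, shelf, side_panel}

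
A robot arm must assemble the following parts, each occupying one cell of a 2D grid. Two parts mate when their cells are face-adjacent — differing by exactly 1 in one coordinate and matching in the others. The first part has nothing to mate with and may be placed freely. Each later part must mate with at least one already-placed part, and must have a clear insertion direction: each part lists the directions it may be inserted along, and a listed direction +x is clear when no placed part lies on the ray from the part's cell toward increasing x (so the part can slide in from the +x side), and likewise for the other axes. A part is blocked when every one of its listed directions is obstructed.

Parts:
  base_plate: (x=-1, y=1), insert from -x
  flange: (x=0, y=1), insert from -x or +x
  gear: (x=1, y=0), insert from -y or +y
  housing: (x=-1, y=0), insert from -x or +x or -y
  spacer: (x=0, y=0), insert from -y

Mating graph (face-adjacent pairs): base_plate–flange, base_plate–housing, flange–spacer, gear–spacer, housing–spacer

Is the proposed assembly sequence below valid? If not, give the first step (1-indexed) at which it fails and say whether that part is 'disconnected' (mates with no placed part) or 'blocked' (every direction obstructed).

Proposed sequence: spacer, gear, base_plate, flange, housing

1. spacer@(0, 0) [-y clear] — {spacer}
2. gear@(1, 0) [-y clear] — {gear, spacer}
3. base_plate@(-1, 1) — no placed neighbour ⇒ disconnected

Invalid at step 3 (disconnected)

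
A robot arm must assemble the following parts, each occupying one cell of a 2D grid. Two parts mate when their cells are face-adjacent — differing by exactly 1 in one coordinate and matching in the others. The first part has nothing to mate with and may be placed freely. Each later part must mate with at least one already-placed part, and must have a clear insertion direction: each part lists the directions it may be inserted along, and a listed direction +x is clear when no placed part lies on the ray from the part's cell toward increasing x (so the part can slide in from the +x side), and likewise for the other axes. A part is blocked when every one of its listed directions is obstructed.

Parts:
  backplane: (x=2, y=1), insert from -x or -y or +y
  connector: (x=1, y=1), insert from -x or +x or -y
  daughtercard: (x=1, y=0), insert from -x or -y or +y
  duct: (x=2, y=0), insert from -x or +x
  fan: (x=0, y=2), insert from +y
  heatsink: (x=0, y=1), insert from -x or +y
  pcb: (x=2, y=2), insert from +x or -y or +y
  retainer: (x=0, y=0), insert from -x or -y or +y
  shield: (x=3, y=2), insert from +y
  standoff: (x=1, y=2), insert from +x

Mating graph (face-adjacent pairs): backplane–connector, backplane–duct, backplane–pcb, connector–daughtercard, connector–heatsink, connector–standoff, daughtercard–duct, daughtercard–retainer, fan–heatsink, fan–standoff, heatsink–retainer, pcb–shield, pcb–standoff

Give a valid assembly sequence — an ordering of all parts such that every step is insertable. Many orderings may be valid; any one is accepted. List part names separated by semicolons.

1. connector@(1, 1) [-x clear] — {connector}
2. heatsink@(0, 1) [-x clear] — {connector, heatsink}
3. daughtercard@(1, 0) [-x clear] — {connector, daughtercard, heatsink}
4. standoff@(1, 2) [+x clear] — {connector, daughtercard, heatsink, standoff}
5. pcb@(2, 2) [+x clear] — {connector, daughtercard, heatsink, pcb, standoff}
6. shield@(3, 2) [+y clear] — {connector, daughtercard, heatsink, pcb, shield, standoff}
7. fan@(0, 2) [+y clear] — {connector, daughtercard, fan, heatsink, pcb, shield, standoff}
8. retainer@(0, 0) [-x clear] — {connector, daughtercard, fan, heatsink, pcb, retainer, shield, standoff}
9. backplane@(2, 1) [-y clear] — {backplane, connector, daughtercard, fan, heatsink, pcb, retainer, shield, standoff}
10. duct@(2, 0) [+x clear] — {backplane, connector, daughtercard, duct, fan, heatsink, pcb, retainer, shield, standoff}

connector; heatsink; daughtercard; standoff; pcb; shield; fan; retainer; backplane; duct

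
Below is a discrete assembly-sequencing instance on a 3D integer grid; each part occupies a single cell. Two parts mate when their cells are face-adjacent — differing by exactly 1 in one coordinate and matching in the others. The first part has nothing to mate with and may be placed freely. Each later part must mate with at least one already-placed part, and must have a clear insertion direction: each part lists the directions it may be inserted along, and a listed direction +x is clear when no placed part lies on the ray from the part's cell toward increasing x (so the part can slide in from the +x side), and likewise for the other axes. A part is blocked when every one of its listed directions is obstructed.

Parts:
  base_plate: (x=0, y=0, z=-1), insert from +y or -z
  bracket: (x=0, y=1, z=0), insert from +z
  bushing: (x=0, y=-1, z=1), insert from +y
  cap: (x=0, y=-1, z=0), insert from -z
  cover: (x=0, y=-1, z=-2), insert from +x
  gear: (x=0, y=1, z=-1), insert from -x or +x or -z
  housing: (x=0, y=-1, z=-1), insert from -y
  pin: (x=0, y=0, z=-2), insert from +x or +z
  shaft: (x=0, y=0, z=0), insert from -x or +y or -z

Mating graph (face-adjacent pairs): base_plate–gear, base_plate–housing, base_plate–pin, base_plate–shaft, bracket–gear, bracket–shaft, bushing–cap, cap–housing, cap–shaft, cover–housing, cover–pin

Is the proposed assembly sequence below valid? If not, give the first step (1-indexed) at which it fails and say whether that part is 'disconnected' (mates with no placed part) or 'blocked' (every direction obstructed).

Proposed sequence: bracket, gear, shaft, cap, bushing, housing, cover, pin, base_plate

Invalid at step 9 (blocked)

1. bracket@(0, 1, 0) [+z clear] — {bracket}
2. gear@(0, 1, -1) [-x clear] — {bracket, gear}
3. shaft@(0, 0, 0) [-x clear] — {bracket, gear, shaft}
4. cap@(0, -1, 0) [-z clear] — {bracket, cap, gear, shaft}
5. bushing@(0, -1, 1) [+y clear] — {bracket, bushing, cap, gear, shaft}
6. housing@(0, -1, -1) [-y clear] — {bracket, bushing, cap, gear, housing, shaft}
7. cover@(0, -1, -2) [+x clear] — {bracket, bushing, cap, cover, gear, housing, shaft}
8. pin@(0, 0, -2) [+x clear] — {bracket, bushing, cap, cover, gear, housing, pin, shaft}
9. base_plate@(0, 0, -1) — +y/-z all obstructed ⇒ blocked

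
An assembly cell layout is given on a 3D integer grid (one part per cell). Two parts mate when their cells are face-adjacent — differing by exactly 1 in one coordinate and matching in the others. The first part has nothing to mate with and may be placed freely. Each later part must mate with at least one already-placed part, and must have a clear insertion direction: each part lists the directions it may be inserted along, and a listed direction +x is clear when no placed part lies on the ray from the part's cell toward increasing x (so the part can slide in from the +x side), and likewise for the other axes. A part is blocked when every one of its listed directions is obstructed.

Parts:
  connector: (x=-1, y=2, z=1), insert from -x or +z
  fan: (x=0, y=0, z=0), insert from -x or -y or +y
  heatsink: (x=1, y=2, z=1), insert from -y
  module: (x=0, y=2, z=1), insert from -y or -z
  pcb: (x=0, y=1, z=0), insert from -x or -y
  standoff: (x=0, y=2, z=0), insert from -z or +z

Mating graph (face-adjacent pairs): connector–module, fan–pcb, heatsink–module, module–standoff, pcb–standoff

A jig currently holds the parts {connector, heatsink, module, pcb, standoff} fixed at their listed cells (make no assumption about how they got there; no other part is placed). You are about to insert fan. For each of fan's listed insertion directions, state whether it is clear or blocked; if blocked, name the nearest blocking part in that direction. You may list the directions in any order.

-x: ray from fan(0, 0, 0) has no placed part ⇒ clear
-y: ray from fan(0, 0, 0) has no placed part ⇒ clear
+y: nearest on ray is pcb@(0, 1, 0) ⇒ blocked

+y: blocked by pcb; -x: clear; -y: clear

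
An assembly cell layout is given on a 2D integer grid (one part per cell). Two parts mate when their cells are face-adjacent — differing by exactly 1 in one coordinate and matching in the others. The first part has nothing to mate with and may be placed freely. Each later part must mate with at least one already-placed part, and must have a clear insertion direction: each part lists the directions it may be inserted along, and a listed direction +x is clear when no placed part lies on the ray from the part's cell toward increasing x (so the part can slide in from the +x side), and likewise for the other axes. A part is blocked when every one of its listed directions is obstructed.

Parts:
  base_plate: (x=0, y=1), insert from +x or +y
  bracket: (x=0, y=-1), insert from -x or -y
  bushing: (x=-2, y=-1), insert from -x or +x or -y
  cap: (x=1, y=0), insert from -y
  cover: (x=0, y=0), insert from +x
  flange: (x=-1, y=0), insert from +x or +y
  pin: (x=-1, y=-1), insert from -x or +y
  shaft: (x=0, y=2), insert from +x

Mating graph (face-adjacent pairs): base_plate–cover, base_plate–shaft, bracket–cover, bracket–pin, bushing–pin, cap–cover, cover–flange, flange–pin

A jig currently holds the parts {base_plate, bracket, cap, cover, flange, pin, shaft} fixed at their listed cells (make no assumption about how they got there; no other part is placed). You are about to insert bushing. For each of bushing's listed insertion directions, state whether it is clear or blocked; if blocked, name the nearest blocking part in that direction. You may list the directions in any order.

+x: blocked by pin; -x: clear; -y: clear

-x: ray from bushing(-2, -1) has no placed part ⇒ clear
+x: nearest on ray is pin@(-1, -1) ⇒ blocked
-y: ray from bushing(-2, -1) has no placed part ⇒ clear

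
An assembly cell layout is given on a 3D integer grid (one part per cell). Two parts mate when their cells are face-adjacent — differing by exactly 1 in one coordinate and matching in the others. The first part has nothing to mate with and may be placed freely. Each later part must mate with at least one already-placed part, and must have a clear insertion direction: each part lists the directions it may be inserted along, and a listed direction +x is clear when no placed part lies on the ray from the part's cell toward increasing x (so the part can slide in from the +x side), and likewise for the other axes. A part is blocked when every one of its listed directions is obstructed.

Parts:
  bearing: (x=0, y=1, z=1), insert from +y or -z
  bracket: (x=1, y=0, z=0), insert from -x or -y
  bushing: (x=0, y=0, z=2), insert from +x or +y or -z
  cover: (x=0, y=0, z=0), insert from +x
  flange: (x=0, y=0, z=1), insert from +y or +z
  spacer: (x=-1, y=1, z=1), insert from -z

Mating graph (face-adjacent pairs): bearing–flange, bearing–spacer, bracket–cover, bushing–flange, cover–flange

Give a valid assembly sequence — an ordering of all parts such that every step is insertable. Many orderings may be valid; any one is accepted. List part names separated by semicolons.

spacer; bearing; flange; bushing; cover; bracket

1. spacer@(-1, 1, 1) [-z clear] — {spacer}
2. bearing@(0, 1, 1) [+y clear] — {bearing, spacer}
3. flange@(0, 0, 1) [+z clear] — {bearing, flange, spacer}
4. bushing@(0, 0, 2) [+x clear] — {bearing, bushing, flange, spacer}
5. cover@(0, 0, 0) [+x clear] — {bearing, bushing, cover, flange, spacer}
6. bracket@(1, 0, 0) [-y clear] — {bearing, bracket, bushing, cover, flange, spacer}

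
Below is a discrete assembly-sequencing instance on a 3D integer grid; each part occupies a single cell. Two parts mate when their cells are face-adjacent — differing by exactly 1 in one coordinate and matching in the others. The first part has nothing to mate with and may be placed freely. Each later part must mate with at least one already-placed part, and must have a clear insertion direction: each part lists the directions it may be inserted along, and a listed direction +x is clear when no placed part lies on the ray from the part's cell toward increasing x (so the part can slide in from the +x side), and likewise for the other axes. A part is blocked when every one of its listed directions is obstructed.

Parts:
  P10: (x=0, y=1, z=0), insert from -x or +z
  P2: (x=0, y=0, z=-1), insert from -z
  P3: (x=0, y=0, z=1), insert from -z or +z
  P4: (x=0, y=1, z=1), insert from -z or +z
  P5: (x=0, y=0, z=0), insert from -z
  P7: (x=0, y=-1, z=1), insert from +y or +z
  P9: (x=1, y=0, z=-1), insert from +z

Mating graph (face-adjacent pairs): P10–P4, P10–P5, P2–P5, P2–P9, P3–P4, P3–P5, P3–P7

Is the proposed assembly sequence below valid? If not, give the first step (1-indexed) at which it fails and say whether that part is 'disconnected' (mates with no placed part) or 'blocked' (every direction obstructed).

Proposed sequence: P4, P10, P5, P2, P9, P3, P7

1. P4@(0, 1, 1) [-z clear] — {P4}
2. P10@(0, 1, 0) [-x clear] — {P10, P4}
3. P5@(0, 0, 0) [-z clear] — {P10, P4, P5}
4. P2@(0, 0, -1) [-z clear] — {P10, P2, P4, P5}
5. P9@(1, 0, -1) [+z clear] — {P10, P2, P4, P5, P9}
6. P3@(0, 0, 1) [+z clear] — {P10, P2, P3, P4, P5, P9}
7. P7@(0, -1, 1) [+z clear] — {P10, P2, P3, P4, P5, P7, P9}

Valid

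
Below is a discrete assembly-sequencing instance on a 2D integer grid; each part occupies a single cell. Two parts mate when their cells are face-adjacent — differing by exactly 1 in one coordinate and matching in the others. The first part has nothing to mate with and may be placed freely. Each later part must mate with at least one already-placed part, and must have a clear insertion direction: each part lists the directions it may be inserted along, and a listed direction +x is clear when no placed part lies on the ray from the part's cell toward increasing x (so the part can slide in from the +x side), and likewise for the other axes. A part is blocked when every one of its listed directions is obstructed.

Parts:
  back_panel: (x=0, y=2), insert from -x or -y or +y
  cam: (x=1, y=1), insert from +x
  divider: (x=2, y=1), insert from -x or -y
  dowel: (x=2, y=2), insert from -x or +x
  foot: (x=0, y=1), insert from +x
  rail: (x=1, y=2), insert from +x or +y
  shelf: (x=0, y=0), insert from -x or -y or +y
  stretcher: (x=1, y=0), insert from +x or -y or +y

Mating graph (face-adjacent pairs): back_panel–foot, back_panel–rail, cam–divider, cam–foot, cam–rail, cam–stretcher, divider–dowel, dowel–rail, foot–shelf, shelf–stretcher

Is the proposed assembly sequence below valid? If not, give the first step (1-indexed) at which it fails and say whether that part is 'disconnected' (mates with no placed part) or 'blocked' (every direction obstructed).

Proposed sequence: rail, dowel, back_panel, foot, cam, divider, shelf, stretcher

1. rail@(1, 2) [+x clear] — {rail}
2. dowel@(2, 2) [+x clear] — {dowel, rail}
3. back_panel@(0, 2) [-x clear] — {back_panel, dowel, rail}
4. foot@(0, 1) [+x clear] — {back_panel, dowel, foot, rail}
5. cam@(1, 1) [+x clear] — {back_panel, cam, dowel, foot, rail}
6. divider@(2, 1) [-y clear] — {back_panel, cam, divider, dowel, foot, rail}
7. shelf@(0, 0) [-x clear] — {back_panel, cam, divider, dowel, foot, rail, shelf}
8. stretcher@(1, 0) [+x clear] — {back_panel, cam, divider, dowel, foot, rail, shelf, stretcher}

Valid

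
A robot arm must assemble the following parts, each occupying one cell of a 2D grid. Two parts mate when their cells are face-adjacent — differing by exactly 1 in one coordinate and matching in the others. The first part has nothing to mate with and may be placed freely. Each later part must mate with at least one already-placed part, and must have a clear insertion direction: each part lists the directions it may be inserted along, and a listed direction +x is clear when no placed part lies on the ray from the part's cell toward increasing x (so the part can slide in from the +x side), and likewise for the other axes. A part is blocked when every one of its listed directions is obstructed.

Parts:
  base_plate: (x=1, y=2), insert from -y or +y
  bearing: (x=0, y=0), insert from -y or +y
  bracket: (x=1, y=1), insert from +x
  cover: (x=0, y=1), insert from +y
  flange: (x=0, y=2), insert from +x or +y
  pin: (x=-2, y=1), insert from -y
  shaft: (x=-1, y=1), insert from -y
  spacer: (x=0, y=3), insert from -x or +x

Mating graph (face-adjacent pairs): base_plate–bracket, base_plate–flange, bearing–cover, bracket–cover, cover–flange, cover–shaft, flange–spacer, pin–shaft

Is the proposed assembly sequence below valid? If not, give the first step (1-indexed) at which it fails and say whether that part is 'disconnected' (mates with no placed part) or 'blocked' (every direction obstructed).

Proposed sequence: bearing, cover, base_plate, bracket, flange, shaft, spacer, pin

1. bearing@(0, 0) [-y clear] — {bearing}
2. cover@(0, 1) [+y clear] — {bearing, cover}
3. base_plate@(1, 2) — no placed neighbour ⇒ disconnected

Invalid at step 3 (disconnected)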